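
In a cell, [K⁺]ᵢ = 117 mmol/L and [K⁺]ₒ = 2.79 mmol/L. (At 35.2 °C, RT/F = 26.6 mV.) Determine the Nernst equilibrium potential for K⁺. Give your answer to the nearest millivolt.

E = (26.6/z) · ln([K⁺]_out/[K⁺]_in) with z = +1.
= (26.6/1) · ln(2.79/117) = 26.60 · ln(0.02385)
= 26.60 · (-3.7361) = -99.38 mV

-99 mV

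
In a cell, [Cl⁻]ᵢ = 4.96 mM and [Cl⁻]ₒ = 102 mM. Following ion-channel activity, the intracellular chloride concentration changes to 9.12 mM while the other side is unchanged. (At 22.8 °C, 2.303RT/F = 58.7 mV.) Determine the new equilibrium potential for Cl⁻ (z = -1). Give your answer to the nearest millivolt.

-62 mV

After the shift: [Cl⁻]_out = 102, [Cl⁻]_in = 9.12 mM.
E_new = (58.7/-1)·log₁₀(102/9.12) = -58.70 · (1.0486) = -61.55 mV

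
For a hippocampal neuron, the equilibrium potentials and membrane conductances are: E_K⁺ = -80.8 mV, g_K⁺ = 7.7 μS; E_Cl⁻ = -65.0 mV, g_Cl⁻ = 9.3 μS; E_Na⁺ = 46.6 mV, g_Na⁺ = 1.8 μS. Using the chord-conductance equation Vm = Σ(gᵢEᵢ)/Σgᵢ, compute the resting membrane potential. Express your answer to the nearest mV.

-61 mV

Σ gᵢEᵢ = 7.7·(-80.8) + 9.3·(-65.0) + 1.8·(46.6) = -1142.78
Σ gᵢ = 7.7 + 9.3 + 1.8 = 18.8
Vm = -1142.78 / 18.8 = -60.79 mV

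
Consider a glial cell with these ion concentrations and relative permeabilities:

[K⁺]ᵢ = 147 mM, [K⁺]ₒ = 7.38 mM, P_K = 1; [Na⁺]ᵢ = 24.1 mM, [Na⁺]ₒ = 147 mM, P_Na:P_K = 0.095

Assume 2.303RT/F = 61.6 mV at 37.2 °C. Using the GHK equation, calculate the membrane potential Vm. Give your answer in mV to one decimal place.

-52.0 mV

Vm = 61.6 · log₁₀[(Σ P·[cation]ₒ + Σ P·[anion]ᵢ) / (Σ P·[cation]ᵢ + Σ P·[anion]ₒ)]
Numerator = 1×7.38 + 0.095×147 = 21.34
Denominator = 1×147 + 0.095×24.1 = 149.3
Vm = 61.6 · log₁₀(0.14298) = 61.6 × (-0.8447) = -52.04 mV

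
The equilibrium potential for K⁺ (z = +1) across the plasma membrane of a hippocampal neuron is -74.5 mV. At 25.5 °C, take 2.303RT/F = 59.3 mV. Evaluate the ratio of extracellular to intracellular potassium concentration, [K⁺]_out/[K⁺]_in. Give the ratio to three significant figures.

0.0554

log₁₀([out]/[in]) = E·z/(59.3) = -74.5 × 1 / 59.3 = -1.2563
[out]/[in] = 10^(-1.2563) = 0.05542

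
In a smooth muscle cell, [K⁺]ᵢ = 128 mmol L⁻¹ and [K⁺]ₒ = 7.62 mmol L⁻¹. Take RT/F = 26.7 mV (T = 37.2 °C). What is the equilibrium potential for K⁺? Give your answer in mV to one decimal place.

E = (26.7/z) · ln([K⁺]_out/[K⁺]_in) with z = +1.
= (26.7/1) · ln(7.62/128) = 26.70 · ln(0.05953)
= 26.70 · (-2.8213) = -75.33 mV

-75.3 mV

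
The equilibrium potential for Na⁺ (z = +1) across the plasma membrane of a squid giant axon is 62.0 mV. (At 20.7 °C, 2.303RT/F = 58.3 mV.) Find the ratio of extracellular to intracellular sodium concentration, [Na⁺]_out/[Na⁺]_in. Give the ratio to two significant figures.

log₁₀([out]/[in]) = E·z/(58.3) = 62.0 × 1 / 58.3 = 1.0635
[out]/[in] = 10^(1.0635) = 11.57

12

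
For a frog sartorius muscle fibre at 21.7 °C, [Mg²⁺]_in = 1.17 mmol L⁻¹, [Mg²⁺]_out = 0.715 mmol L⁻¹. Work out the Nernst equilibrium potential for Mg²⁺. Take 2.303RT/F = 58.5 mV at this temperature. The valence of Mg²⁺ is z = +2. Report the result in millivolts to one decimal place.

-6.3 mV

E = (58.5/z) · log₁₀([Mg²⁺]_out/[Mg²⁺]_in) with z = +2.
= (58.5/2) · log₁₀(0.715/1.17) = 29.25 · log₁₀(0.6111)
= 29.25 · (-0.2139) = -6.26 mV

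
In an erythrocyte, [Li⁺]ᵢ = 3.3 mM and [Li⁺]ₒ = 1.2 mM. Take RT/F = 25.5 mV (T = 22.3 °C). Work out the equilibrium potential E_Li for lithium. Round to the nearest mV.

-26 mV

E = (25.5/z) · ln([Li⁺]_out/[Li⁺]_in) with z = +1.
= (25.5/1) · ln(1.2/3.3) = 25.50 · ln(0.3636)
= 25.50 · (-1.0116) = -25.80 mV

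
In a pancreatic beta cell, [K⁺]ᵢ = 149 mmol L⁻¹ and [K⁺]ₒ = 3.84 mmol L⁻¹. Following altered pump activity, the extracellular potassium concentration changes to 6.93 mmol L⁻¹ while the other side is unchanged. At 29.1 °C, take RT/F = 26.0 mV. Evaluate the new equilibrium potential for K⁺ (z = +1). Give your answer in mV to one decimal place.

-79.8 mV

After the shift: [K⁺]_out = 6.93, [K⁺]_in = 149 mmol L⁻¹.
E_new = (26.0/1)·ln(6.93/149) = 26.00 · (-3.0681) = -79.77 mV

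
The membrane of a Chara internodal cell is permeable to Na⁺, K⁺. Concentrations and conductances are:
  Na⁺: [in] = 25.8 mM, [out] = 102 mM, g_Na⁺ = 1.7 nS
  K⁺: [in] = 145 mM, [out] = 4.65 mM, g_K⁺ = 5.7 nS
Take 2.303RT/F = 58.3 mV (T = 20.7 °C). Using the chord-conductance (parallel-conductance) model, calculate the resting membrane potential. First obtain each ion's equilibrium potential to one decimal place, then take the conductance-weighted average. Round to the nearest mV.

E_Na⁺ = (58.3/1)·log₁₀(102/25.8) = 34.8 mV
E_K⁺ = (58.3/1)·log₁₀(4.65/145) = -87.1 mV
Vm = (Σ gᵢEᵢ)/(Σ gᵢ) = (1.7·34.8 + 5.7·-87.1) / (1.7 + 5.7)
= -437.31 / 7.4 = -59.10 mV

-59 mV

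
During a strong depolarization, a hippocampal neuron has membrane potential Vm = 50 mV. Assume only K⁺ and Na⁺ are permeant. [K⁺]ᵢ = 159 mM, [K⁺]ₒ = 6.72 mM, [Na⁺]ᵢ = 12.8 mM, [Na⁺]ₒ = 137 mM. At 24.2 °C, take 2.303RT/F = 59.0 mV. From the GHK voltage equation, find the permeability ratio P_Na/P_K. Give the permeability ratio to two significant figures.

24

Let α = P_Na/P_K. GHK: Vm = 59.0·log₁₀[(Kₒ + α·Naₒ)/(Kᵢ + α·Naᵢ)].
10^(Vm/59.0) = 10^(50.0/59.0) = 7.0381
So 7.0381·(Kᵢ + α·Naᵢ) = Kₒ + α·Naₒ → α = (7.0381·159.0 − 6.72) / (137.0 − 7.0381·12.8)
α = (1119 − 6.72) / (137.0 − 90.09) = 1112/46.91 = 23.71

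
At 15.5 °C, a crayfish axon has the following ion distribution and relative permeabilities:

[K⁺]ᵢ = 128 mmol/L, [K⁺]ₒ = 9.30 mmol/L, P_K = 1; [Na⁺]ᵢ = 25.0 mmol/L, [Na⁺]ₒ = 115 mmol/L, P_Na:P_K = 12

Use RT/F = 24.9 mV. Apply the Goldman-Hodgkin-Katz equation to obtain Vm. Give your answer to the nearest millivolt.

29 mV

Vm = 24.9 · ln[(Σ P·[cation]ₒ + Σ P·[anion]ᵢ) / (Σ P·[cation]ᵢ + Σ P·[anion]ₒ)]
Numerator = 1×9.30 + 12×115 = 1389
Denominator = 1×128 + 12×25.0 = 428
Vm = 24.9 · ln(3.246) = 24.9 × (1.1774) = 29.32 mV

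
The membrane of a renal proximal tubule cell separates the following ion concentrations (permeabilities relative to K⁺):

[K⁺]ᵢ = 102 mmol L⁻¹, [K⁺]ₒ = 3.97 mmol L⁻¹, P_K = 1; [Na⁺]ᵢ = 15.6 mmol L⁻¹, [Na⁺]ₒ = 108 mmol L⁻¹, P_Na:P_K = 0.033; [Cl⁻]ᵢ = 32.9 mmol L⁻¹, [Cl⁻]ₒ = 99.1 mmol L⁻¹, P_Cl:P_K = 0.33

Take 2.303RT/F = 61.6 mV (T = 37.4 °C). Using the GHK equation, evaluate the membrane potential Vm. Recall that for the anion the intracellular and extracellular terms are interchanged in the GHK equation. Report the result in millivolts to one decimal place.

Vm = 61.6 · log₁₀[(Σ P·[cation]ₒ + Σ P·[anion]ᵢ) / (Σ P·[cation]ᵢ + Σ P·[anion]ₒ)]
Numerator = 1×3.97 + 0.033×108 + 0.33×32.9 = 18.39
Denominator = 1×102 + 0.033×15.6 + 0.33×99.1 = 135.2
Vm = 61.6 · log₁₀(0.13601) = 61.6 × (-0.8664) = -53.37 mV

-53.4 mV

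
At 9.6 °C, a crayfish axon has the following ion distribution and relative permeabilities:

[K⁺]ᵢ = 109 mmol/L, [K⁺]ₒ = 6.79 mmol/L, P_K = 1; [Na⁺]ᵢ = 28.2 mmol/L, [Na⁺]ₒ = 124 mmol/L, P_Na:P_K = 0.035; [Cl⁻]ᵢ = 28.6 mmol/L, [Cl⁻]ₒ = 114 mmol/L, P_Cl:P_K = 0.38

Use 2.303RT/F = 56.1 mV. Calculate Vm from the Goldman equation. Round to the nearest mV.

-47 mV

Vm = 56.1 · log₁₀[(Σ P·[cation]ₒ + Σ P·[anion]ᵢ) / (Σ P·[cation]ᵢ + Σ P·[anion]ₒ)]
Numerator = 1×6.79 + 0.035×124 + 0.38×28.6 = 22
Denominator = 1×109 + 0.035×28.2 + 0.38×114 = 153.3
Vm = 56.1 · log₁₀(0.14349) = 56.1 × (-0.8432) = -47.30 mV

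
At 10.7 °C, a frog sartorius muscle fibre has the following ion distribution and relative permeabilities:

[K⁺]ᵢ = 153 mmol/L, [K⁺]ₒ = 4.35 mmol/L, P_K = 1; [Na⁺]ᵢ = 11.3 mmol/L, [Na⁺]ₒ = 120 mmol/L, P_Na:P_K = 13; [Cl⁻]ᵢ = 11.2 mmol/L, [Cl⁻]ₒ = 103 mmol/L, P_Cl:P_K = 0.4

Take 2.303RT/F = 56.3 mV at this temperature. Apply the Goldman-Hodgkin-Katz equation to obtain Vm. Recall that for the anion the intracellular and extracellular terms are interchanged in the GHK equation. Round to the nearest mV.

37 mV

Vm = 56.3 · log₁₀[(Σ P·[cation]ₒ + Σ P·[anion]ᵢ) / (Σ P·[cation]ᵢ + Σ P·[anion]ₒ)]
Numerator = 1×4.35 + 13×120 + 0.4×11.2 = 1569
Denominator = 1×153 + 13×11.3 + 0.4×103 = 341.1
Vm = 56.3 · log₁₀(4.5993) = 56.3 × (0.6627) = 37.31 mV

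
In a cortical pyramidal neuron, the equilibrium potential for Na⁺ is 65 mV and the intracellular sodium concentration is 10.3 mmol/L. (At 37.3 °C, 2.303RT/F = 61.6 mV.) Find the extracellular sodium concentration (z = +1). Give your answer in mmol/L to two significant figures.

Nernst: E = (61.6/1) · log₁₀([out]/[in]), so log₁₀([out]/[in]) = 65.0 × 1 / 61.6 = 1.0552.
[out]/[in] = 10^(1.0552) = 11.36.
[out] = 11.36 × 10.3 = 117 mmol/L.

120 mmol/L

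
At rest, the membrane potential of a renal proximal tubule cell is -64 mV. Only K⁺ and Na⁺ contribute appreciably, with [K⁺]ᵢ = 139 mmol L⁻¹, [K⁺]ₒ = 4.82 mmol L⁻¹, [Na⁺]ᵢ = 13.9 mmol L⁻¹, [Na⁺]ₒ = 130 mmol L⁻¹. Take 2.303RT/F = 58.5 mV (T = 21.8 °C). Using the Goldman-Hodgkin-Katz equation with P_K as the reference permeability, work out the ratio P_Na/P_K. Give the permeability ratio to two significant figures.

Let α = P_Na/P_K. GHK: Vm = 58.5·log₁₀[(Kₒ + α·Naₒ)/(Kᵢ + α·Naᵢ)].
10^(Vm/58.5) = 10^(-64.0/58.5) = 0.080535
So 0.080535·(Kᵢ + α·Naᵢ) = Kₒ + α·Naₒ → α = (0.080535·139.0 − 4.82) / (130.0 − 0.080535·13.9)
α = (11.19 − 4.82) / (130.0 − 1.119) = 6.374/128.9 = 0.04946

0.049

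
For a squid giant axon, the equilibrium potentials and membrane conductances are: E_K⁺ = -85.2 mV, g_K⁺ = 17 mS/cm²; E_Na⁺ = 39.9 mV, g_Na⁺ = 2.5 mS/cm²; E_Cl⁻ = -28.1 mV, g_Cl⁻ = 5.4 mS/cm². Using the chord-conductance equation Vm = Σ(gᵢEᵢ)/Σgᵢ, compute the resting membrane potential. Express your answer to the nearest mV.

Σ gᵢEᵢ = 17·(-85.2) + 2.5·(39.9) + 5.4·(-28.1) = -1500.39
Σ gᵢ = 17 + 2.5 + 5.4 = 24.9
Vm = -1500.39 / 24.9 = -60.26 mV

-60 mV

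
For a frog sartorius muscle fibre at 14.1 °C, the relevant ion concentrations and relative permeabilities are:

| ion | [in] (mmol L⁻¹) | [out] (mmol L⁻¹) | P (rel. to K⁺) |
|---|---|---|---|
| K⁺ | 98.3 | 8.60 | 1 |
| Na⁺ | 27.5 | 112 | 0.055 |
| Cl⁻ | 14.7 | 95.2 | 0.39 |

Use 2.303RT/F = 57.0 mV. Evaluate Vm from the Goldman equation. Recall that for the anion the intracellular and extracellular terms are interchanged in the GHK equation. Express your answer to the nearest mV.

-47 mV

Vm = 57.0 · log₁₀[(Σ P·[cation]ₒ + Σ P·[anion]ᵢ) / (Σ P·[cation]ᵢ + Σ P·[anion]ₒ)]
Numerator = 1×8.60 + 0.055×112 + 0.39×14.7 = 20.49
Denominator = 1×98.3 + 0.055×27.5 + 0.39×95.2 = 136.9
Vm = 57.0 · log₁₀(0.14965) = 57.0 × (-0.8249) = -47.02 mV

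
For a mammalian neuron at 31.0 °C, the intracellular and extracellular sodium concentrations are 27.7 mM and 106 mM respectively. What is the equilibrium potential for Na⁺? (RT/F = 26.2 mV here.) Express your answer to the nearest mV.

E = (26.2/z) · ln([Na⁺]_out/[Na⁺]_in) with z = +1.
= (26.2/1) · ln(106/27.7) = 26.20 · ln(3.827)
= 26.20 · (1.3420) = 35.16 mV

35 mV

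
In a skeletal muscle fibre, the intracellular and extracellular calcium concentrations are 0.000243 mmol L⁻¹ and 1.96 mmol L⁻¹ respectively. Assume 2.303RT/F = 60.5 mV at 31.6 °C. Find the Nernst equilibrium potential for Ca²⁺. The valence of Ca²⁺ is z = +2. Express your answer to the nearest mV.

118 mV

E = (60.5/z) · log₁₀([Ca²⁺]_out/[Ca²⁺]_in) with z = +2.
= (60.5/2) · log₁₀(1.96/0.000243) = 30.25 · log₁₀(8066)
= 30.25 · (3.9066) = 118.18 mV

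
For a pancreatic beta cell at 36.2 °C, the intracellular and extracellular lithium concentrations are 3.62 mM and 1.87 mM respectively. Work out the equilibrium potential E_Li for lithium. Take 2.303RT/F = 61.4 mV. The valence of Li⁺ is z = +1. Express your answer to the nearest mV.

E = (61.4/z) · log₁₀([Li⁺]_out/[Li⁺]_in) with z = +1.
= (61.4/1) · log₁₀(1.87/3.62) = 61.40 · log₁₀(0.5166)
= 61.40 · (-0.2869) = -17.61 mV

-18 mV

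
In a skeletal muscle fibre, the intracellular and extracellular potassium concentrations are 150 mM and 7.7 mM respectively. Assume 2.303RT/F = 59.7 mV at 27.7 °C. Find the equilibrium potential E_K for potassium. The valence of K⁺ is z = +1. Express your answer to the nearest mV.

E = (59.7/z) · log₁₀([K⁺]_out/[K⁺]_in) with z = +1.
= (59.7/1) · log₁₀(7.7/150) = 59.70 · log₁₀(0.05133)
= 59.70 · (-1.2896) = -76.99 mV

-77 mV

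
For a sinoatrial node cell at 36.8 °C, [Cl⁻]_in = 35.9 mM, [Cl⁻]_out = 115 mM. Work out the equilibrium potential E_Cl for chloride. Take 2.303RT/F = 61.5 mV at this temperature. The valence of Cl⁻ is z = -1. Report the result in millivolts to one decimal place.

E = (61.5/z) · log₁₀([Cl⁻]_out/[Cl⁻]_in) with z = -1.
For an anion, dividing by z = -1 reverses the sign.
= (61.5/-1) · log₁₀(115/35.9) = -61.50 · log₁₀(3.203)
= -61.50 · (0.5056) = -31.09 mV

-31.1 mV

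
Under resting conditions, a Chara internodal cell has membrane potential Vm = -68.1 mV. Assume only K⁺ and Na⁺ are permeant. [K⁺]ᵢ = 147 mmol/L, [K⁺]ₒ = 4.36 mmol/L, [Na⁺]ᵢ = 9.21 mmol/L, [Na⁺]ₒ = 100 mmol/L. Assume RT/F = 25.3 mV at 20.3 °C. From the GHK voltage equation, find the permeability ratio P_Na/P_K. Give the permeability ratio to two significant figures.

Let α = P_Na/P_K. GHK: Vm = 25.3·ln[(Kₒ + α·Naₒ)/(Kᵢ + α·Naᵢ)].
e^(Vm/25.3) = e^(-68.1/25.3) = 0.067766
So 0.067766·(Kᵢ + α·Naᵢ) = Kₒ + α·Naₒ → α = (0.067766·147.0 − 4.36) / (100.0 − 0.067766·9.21)
α = (9.962 − 4.36) / (100.0 − 0.6241) = 5.602/99.38 = 0.05637

0.056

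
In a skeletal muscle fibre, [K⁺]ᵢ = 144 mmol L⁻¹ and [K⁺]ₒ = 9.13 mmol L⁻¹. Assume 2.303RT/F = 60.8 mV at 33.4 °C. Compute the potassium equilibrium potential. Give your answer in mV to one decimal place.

E = (60.8/z) · log₁₀([K⁺]_out/[K⁺]_in) with z = +1.
= (60.8/1) · log₁₀(9.13/144) = 60.80 · log₁₀(0.0634)
= 60.80 · (-1.1979) = -72.83 mV

-72.8 mV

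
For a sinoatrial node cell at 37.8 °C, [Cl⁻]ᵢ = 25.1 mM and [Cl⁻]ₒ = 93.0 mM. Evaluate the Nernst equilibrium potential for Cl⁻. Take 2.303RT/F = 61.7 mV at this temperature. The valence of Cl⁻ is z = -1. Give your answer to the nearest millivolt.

-35 mV

E = (61.7/z) · log₁₀([Cl⁻]_out/[Cl⁻]_in) with z = -1.
For an anion, dividing by z = -1 reverses the sign.
= (61.7/-1) · log₁₀(93.0/25.1) = -61.70 · log₁₀(3.705)
= -61.70 · (0.5688) = -35.10 mV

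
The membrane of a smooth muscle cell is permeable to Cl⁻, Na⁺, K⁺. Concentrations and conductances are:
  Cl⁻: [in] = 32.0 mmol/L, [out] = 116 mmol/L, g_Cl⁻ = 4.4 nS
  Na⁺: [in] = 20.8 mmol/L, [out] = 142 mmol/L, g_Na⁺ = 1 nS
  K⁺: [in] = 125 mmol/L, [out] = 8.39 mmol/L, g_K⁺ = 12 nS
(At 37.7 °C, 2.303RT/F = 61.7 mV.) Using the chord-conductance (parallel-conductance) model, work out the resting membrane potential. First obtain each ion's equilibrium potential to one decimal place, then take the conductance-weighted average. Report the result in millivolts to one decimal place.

E_Cl⁻ = (61.7/-1)·log₁₀(116/32.0) = -34.5 mV
E_Na⁺ = (61.7/1)·log₁₀(142/20.8) = 51.5 mV
E_K⁺ = (61.7/1)·log₁₀(8.39/125) = -72.4 mV
Vm = (Σ gᵢEᵢ)/(Σ gᵢ) = (4.4·-34.5 + 1·51.5 + 12·-72.4) / (4.4 + 1 + 12)
= -969.10 / 17.4 = -55.70 mV

-55.7 mV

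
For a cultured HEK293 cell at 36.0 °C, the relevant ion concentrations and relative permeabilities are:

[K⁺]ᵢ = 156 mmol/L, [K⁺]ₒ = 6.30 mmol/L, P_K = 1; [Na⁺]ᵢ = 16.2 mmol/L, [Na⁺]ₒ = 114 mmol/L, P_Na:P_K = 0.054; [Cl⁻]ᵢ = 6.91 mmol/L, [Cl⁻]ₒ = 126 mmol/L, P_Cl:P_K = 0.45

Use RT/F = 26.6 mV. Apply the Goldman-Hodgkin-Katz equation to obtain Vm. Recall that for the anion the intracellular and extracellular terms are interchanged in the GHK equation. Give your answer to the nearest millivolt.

-70 mV

Vm = 26.6 · ln[(Σ P·[cation]ₒ + Σ P·[anion]ᵢ) / (Σ P·[cation]ᵢ + Σ P·[anion]ₒ)]
Numerator = 1×6.30 + 0.054×114 + 0.45×6.91 = 15.57
Denominator = 1×156 + 0.054×16.2 + 0.45×126 = 213.6
Vm = 26.6 · ln(0.072881) = 26.6 × (-2.6189) = -69.66 mV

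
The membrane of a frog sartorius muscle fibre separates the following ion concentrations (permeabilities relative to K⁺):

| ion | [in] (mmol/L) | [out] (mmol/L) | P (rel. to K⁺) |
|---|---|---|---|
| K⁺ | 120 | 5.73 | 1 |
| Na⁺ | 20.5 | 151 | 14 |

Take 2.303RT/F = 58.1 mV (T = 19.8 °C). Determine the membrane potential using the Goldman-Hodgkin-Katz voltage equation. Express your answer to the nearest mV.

Vm = 58.1 · log₁₀[(Σ P·[cation]ₒ + Σ P·[anion]ᵢ) / (Σ P·[cation]ᵢ + Σ P·[anion]ₒ)]
Numerator = 1×5.73 + 14×151 = 2120
Denominator = 1×120 + 14×20.5 = 407
Vm = 58.1 · log₁₀(5.2082) = 58.1 × (0.7167) = 41.64 mV

42 mV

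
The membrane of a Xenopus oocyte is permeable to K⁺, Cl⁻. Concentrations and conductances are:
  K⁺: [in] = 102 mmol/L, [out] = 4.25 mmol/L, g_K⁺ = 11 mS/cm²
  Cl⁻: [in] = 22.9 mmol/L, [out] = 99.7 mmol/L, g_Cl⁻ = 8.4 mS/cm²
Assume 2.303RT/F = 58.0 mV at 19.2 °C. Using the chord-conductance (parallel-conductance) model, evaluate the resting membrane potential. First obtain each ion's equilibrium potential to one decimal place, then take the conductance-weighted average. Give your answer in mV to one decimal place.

-61.5 mV

E_K⁺ = (58.0/1)·log₁₀(4.25/102) = -80.1 mV
E_Cl⁻ = (58.0/-1)·log₁₀(99.7/22.9) = -37.1 mV
Vm = (Σ gᵢEᵢ)/(Σ gᵢ) = (11·-80.1 + 8.4·-37.1) / (11 + 8.4)
= -1192.74 / 19.4 = -61.48 mV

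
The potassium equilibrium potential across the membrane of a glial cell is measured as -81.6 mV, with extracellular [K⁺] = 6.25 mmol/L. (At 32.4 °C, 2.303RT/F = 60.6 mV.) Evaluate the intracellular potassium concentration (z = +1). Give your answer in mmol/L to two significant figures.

Nernst: E = (60.6/1) · log₁₀([out]/[in]), so log₁₀([out]/[in]) = -81.6 × 1 / 60.6 = -1.3465.
[out]/[in] = 10^(-1.3465) = 0.04503.
[in] = 6.25 / 0.04503 = 138.8 mmol/L.

140 mmol/L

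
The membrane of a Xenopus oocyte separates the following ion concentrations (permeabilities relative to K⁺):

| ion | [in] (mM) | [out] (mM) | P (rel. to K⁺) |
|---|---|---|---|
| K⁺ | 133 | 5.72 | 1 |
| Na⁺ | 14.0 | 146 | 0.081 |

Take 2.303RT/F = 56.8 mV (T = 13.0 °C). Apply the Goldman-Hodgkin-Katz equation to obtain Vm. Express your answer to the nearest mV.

Vm = 56.8 · log₁₀[(Σ P·[cation]ₒ + Σ P·[anion]ᵢ) / (Σ P·[cation]ᵢ + Σ P·[anion]ₒ)]
Numerator = 1×5.72 + 0.081×146 = 17.55
Denominator = 1×133 + 0.081×14.0 = 134.1
Vm = 56.8 · log₁₀(0.13081) = 56.8 × (-0.8834) = -50.17 mV

-50 mV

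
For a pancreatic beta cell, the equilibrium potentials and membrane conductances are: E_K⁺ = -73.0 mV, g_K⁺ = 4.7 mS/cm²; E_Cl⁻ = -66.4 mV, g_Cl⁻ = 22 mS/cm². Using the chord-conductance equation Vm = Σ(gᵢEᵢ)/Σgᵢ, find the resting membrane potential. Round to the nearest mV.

-68 mV

Σ gᵢEᵢ = 4.7·(-73.0) + 22·(-66.4) = -1803.90
Σ gᵢ = 4.7 + 22 = 26.7
Vm = -1803.90 / 26.7 = -67.56 mV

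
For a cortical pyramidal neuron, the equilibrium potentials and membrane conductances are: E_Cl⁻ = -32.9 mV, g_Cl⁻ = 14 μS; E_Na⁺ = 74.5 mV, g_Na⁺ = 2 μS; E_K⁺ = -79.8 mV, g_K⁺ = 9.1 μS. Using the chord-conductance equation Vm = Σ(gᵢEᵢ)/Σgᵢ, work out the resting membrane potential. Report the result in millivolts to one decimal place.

Σ gᵢEᵢ = 14·(-32.9) + 2·(74.5) + 9.1·(-79.8) = -1037.78
Σ gᵢ = 14 + 2 + 9.1 = 25.1
Vm = -1037.78 / 25.1 = -41.35 mV

-41.3 mV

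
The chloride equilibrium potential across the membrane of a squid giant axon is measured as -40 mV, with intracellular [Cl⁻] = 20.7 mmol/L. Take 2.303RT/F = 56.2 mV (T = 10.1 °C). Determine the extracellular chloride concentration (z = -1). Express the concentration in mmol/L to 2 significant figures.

Nernst: E = (56.2/-1) · log₁₀([out]/[in]), so log₁₀([out]/[in]) = -40.0 × -1 / 56.2 = 0.7117.
[out]/[in] = 10^(0.7117) = 5.149.
[out] = 5.149 × 20.7 = 106.6 mmol/L.

110 mmol/L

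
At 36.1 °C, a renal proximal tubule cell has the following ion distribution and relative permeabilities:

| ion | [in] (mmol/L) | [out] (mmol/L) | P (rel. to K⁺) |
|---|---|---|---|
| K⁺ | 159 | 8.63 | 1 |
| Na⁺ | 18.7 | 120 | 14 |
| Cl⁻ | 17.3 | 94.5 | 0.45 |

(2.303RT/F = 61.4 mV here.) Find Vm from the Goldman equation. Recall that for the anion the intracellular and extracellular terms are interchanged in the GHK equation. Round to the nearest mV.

35 mV

Vm = 61.4 · log₁₀[(Σ P·[cation]ₒ + Σ P·[anion]ᵢ) / (Σ P·[cation]ᵢ + Σ P·[anion]ₒ)]
Numerator = 1×8.63 + 14×120 + 0.45×17.3 = 1696
Denominator = 1×159 + 14×18.7 + 0.45×94.5 = 463.3
Vm = 61.4 · log₁₀(3.6614) = 61.4 × (0.5636) = 34.61 mV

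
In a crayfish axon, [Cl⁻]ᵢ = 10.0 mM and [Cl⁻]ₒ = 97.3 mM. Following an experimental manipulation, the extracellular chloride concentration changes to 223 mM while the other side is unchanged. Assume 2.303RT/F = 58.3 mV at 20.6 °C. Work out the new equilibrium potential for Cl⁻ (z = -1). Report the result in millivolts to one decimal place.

After the shift: [Cl⁻]_out = 223, [Cl⁻]_in = 10.0 mM.
E_new = (58.3/-1)·log₁₀(223/10.0) = -58.30 · (1.3483) = -78.61 mV

-78.6 mV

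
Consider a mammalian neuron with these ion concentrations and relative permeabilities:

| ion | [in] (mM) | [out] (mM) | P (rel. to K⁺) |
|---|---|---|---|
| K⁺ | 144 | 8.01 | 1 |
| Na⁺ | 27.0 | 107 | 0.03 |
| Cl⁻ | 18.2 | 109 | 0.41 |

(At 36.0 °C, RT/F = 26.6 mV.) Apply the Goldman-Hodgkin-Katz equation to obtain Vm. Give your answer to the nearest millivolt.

Vm = 26.6 · ln[(Σ P·[cation]ₒ + Σ P·[anion]ᵢ) / (Σ P·[cation]ᵢ + Σ P·[anion]ₒ)]
Numerator = 1×8.01 + 0.03×107 + 0.41×18.2 = 18.68
Denominator = 1×144 + 0.03×27.0 + 0.41×109 = 189.5
Vm = 26.6 · ln(0.098586) = 26.6 × (-2.3168) = -61.63 mV

-62 mV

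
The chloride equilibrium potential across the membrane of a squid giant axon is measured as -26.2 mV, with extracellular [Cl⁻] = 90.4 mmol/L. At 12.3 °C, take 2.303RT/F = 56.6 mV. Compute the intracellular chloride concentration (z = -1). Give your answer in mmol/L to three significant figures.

Nernst: E = (56.6/-1) · log₁₀([out]/[in]), so log₁₀([out]/[in]) = -26.2 × -1 / 56.6 = 0.4629.
[out]/[in] = 10^(0.4629) = 2.903.
[in] = 90.4 / 2.903 = 31.14 mmol/L.

31.1 mmol/L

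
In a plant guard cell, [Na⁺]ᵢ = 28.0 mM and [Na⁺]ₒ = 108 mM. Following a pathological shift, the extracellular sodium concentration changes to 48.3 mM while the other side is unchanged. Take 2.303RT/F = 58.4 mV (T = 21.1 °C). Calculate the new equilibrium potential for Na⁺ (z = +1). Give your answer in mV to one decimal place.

13.8 mV

After the shift: [Na⁺]_out = 48.3, [Na⁺]_in = 28.0 mM.
E_new = (58.4/1)·log₁₀(48.3/28.0) = 58.40 · (0.2368) = 13.83 mV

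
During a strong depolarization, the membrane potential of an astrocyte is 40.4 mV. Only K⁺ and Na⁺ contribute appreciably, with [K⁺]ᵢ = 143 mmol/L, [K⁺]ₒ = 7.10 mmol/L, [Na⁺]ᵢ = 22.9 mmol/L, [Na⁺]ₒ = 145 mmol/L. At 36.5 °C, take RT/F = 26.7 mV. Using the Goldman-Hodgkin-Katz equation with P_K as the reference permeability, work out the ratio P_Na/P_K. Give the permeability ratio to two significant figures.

16

Let α = P_Na/P_K. GHK: Vm = 26.7·ln[(Kₒ + α·Naₒ)/(Kᵢ + α·Naᵢ)].
e^(Vm/26.7) = e^(40.4/26.7) = 4.5408
So 4.5408·(Kᵢ + α·Naᵢ) = Kₒ + α·Naₒ → α = (4.5408·143.0 − 7.1) / (145.0 − 4.5408·22.9)
α = (649.3 − 7.1) / (145.0 − 104) = 642.2/41.02 = 15.66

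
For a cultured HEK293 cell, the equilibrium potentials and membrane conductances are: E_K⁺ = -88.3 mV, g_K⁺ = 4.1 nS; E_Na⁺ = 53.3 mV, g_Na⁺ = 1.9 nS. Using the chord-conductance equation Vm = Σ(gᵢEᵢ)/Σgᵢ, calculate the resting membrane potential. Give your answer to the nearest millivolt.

Σ gᵢEᵢ = 4.1·(-88.3) + 1.9·(53.3) = -260.76
Σ gᵢ = 4.1 + 1.9 = 6
Vm = -260.76 / 6 = -43.46 mV

-43 mV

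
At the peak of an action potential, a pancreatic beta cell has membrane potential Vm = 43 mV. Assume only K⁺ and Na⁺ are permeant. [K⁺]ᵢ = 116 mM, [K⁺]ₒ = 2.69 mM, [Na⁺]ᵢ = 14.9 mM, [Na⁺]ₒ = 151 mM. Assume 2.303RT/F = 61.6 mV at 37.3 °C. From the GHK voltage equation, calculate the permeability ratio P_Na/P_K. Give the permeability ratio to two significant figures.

7.5

Let α = P_Na/P_K. GHK: Vm = 61.6·log₁₀[(Kₒ + α·Naₒ)/(Kᵢ + α·Naᵢ)].
10^(Vm/61.6) = 10^(43.0/61.6) = 4.9894
So 4.9894·(Kᵢ + α·Naᵢ) = Kₒ + α·Naₒ → α = (4.9894·116.0 − 2.69) / (151.0 − 4.9894·14.9)
α = (578.8 − 2.69) / (151.0 − 74.34) = 576.1/76.66 = 7.515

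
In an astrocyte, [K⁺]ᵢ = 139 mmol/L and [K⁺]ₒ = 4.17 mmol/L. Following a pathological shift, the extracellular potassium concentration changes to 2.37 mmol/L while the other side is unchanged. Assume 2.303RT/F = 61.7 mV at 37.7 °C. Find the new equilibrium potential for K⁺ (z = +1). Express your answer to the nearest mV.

After the shift: [K⁺]_out = 2.37, [K⁺]_in = 139 mmol/L.
E_new = (61.7/1)·log₁₀(2.37/139) = 61.70 · (-1.7683) = -109.10 mV

-109 mV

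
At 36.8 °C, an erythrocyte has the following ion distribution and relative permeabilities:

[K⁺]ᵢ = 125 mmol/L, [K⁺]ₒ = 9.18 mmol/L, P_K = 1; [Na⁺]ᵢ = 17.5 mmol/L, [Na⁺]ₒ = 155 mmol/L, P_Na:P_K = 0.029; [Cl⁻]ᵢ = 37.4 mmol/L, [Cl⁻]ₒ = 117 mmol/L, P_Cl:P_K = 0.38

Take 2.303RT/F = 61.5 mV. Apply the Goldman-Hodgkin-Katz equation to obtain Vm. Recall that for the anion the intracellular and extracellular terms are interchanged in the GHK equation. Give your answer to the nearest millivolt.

-48 mV

Vm = 61.5 · log₁₀[(Σ P·[cation]ₒ + Σ P·[anion]ᵢ) / (Σ P·[cation]ᵢ + Σ P·[anion]ₒ)]
Numerator = 1×9.18 + 0.029×155 + 0.38×37.4 = 27.89
Denominator = 1×125 + 0.029×17.5 + 0.38×117 = 170
Vm = 61.5 · log₁₀(0.16407) = 61.5 × (-0.7850) = -48.28 mV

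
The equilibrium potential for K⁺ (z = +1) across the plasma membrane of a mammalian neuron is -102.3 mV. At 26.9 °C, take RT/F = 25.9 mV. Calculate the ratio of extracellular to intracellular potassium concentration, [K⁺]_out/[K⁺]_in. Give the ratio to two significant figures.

ln([out]/[in]) = E·z/(25.9) = -102.3 × 1 / 25.9 = -3.9498
[out]/[in] = e^(-3.9498) = 0.01926

0.019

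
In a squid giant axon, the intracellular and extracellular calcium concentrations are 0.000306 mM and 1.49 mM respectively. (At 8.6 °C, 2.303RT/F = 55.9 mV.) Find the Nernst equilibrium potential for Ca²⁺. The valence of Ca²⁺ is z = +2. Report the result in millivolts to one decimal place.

103.1 mV

E = (55.9/z) · log₁₀([Ca²⁺]_out/[Ca²⁺]_in) with z = +2.
= (55.9/2) · log₁₀(1.49/0.000306) = 27.95 · log₁₀(4869)
= 27.95 · (3.6875) = 103.06 mV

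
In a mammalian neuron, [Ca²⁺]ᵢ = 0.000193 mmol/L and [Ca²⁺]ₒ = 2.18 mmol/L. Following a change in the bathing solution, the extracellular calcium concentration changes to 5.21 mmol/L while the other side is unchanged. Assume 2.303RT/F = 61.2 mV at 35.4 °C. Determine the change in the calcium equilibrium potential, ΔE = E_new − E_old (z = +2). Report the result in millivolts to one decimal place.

11.6 mV

E_old = (61.2/2)·log₁₀(2.18/0.000193) = 124.02 mV
E_new = (61.2/2)·log₁₀(5.21/0.000193) = 135.60 mV
ΔE = 135.60 − (124.02) = 11.58 mV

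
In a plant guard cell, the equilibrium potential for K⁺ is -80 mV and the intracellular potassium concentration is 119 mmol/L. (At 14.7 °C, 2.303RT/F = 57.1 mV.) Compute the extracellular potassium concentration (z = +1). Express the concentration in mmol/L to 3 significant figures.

Nernst: E = (57.1/1) · log₁₀([out]/[in]), so log₁₀([out]/[in]) = -80.0 × 1 / 57.1 = -1.4011.
[out]/[in] = 10^(-1.4011) = 0.03971.
[out] = 0.03971 × 119 = 4.726 mmol/L.

4.73 mmol/L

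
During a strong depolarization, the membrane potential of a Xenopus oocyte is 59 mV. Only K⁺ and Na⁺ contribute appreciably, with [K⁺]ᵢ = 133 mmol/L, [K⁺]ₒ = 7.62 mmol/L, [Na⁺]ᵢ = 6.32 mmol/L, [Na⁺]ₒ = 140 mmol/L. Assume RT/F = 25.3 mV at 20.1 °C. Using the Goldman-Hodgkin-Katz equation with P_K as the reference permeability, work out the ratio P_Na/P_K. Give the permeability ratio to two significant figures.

Let α = P_Na/P_K. GHK: Vm = 25.3·ln[(Kₒ + α·Naₒ)/(Kᵢ + α·Naᵢ)].
e^(Vm/25.3) = e^(59.0/25.3) = 10.299
So 10.299·(Kᵢ + α·Naᵢ) = Kₒ + α·Naₒ → α = (10.299·133.0 − 7.62) / (140.0 − 10.299·6.32)
α = (1370 − 7.62) / (140.0 − 65.09) = 1362/74.91 = 18.18

18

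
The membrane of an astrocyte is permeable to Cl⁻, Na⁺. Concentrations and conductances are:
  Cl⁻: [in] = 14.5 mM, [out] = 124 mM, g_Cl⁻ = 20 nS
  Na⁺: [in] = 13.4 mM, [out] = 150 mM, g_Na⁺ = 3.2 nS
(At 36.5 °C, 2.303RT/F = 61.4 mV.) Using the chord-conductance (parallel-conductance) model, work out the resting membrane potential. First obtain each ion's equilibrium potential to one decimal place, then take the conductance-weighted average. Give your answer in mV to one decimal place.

-40.4 mV

E_Cl⁻ = (61.4/-1)·log₁₀(124/14.5) = -57.2 mV
E_Na⁺ = (61.4/1)·log₁₀(150/13.4) = 64.4 mV
Vm = (Σ gᵢEᵢ)/(Σ gᵢ) = (20·-57.2 + 3.2·64.4) / (20 + 3.2)
= -937.92 / 23.2 = -40.43 mV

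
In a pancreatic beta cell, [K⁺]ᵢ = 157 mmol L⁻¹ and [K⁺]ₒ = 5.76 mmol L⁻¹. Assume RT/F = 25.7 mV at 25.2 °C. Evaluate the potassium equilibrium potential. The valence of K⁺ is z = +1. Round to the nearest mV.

E = (25.7/z) · ln([K⁺]_out/[K⁺]_in) with z = +1.
= (25.7/1) · ln(5.76/157) = 25.70 · ln(0.03669)
= 25.70 · (-3.3053) = -84.95 mV

-85 mV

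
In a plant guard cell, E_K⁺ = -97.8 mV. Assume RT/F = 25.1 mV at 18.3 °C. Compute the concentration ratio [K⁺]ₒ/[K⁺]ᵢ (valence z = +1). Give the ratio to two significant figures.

ln([out]/[in]) = E·z/(25.1) = -97.8 × 1 / 25.1 = -3.8964
[out]/[in] = e^(-3.8964) = 0.02031

0.020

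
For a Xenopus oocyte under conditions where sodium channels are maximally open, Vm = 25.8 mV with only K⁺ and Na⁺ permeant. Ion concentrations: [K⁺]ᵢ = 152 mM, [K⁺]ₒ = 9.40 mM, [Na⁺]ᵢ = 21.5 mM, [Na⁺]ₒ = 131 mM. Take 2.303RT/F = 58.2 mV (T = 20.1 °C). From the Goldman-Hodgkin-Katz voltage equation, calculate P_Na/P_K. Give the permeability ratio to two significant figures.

5.8

Let α = P_Na/P_K. GHK: Vm = 58.2·log₁₀[(Kₒ + α·Naₒ)/(Kᵢ + α·Naᵢ)].
10^(Vm/58.2) = 10^(25.8/58.2) = 2.7752
So 2.7752·(Kᵢ + α·Naᵢ) = Kₒ + α·Naₒ → α = (2.7752·152.0 − 9.4) / (131.0 − 2.7752·21.5)
α = (421.8 − 9.4) / (131.0 − 59.67) = 412.4/71.33 = 5.782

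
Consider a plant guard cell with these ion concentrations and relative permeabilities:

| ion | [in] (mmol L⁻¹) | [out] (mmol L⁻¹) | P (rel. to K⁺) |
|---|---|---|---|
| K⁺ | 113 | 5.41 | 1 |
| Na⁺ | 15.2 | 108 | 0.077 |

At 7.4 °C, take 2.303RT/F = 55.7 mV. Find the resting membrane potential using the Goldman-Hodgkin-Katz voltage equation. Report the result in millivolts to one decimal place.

Vm = 55.7 · log₁₀[(Σ P·[cation]ₒ + Σ P·[anion]ᵢ) / (Σ P·[cation]ᵢ + Σ P·[anion]ₒ)]
Numerator = 1×5.41 + 0.077×108 = 13.73
Denominator = 1×113 + 0.077×15.2 = 114.2
Vm = 55.7 · log₁₀(0.12022) = 55.7 × (-0.9200) = -51.24 mV

-51.2 mV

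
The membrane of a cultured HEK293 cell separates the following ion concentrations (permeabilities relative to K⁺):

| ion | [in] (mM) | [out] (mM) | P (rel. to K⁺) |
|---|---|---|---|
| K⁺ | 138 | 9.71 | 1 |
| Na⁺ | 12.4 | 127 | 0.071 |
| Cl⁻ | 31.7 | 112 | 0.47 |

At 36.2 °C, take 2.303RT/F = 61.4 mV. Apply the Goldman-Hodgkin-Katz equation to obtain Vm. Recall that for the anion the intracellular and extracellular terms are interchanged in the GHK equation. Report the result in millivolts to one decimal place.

Vm = 61.4 · log₁₀[(Σ P·[cation]ₒ + Σ P·[anion]ᵢ) / (Σ P·[cation]ᵢ + Σ P·[anion]ₒ)]
Numerator = 1×9.71 + 0.071×127 + 0.47×31.7 = 33.63
Denominator = 1×138 + 0.071×12.4 + 0.47×112 = 191.5
Vm = 61.4 · log₁₀(0.17557) = 61.4 × (-0.7555) = -46.39 mV

-46.4 mV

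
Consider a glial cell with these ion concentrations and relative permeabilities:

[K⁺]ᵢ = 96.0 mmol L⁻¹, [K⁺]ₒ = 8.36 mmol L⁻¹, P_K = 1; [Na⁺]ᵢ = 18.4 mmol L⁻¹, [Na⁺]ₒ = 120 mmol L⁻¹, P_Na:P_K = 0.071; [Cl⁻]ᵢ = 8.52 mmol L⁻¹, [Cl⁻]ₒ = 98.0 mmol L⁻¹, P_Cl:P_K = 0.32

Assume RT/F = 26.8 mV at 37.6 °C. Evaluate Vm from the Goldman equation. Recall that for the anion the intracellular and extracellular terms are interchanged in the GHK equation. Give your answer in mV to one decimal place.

-50.4 mV

Vm = 26.8 · ln[(Σ P·[cation]ₒ + Σ P·[anion]ᵢ) / (Σ P·[cation]ᵢ + Σ P·[anion]ₒ)]
Numerator = 1×8.36 + 0.071×120 + 0.32×8.52 = 19.61
Denominator = 1×96.0 + 0.071×18.4 + 0.32×98.0 = 128.7
Vm = 26.8 · ln(0.15238) = 26.8 × (-1.8814) = -50.42 mV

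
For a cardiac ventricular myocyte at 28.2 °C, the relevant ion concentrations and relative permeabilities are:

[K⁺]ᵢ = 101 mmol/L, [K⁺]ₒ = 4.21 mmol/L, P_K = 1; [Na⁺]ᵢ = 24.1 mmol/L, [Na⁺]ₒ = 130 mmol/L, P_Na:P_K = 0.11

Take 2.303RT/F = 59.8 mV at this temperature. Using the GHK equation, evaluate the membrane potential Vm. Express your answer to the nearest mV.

-45 mV

Vm = 59.8 · log₁₀[(Σ P·[cation]ₒ + Σ P·[anion]ᵢ) / (Σ P·[cation]ᵢ + Σ P·[anion]ₒ)]
Numerator = 1×4.21 + 0.11×130 = 18.51
Denominator = 1×101 + 0.11×24.1 = 103.7
Vm = 59.8 · log₁₀(0.17858) = 59.8 × (-0.7482) = -44.74 mV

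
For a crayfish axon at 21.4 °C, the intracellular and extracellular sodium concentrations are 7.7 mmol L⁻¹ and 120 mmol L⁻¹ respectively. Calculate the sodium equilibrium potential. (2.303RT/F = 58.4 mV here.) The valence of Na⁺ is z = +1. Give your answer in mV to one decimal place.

E = (58.4/z) · log₁₀([Na⁺]_out/[Na⁺]_in) with z = +1.
= (58.4/1) · log₁₀(120/7.7) = 58.40 · log₁₀(15.58)
= 58.40 · (1.1927) = 69.65 mV

69.7 mV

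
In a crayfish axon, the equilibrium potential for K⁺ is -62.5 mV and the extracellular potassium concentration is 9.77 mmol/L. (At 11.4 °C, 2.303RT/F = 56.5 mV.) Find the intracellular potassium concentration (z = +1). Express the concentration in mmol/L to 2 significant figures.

Nernst: E = (56.5/1) · log₁₀([out]/[in]), so log₁₀([out]/[in]) = -62.5 × 1 / 56.5 = -1.1062.
[out]/[in] = 10^(-1.1062) = 0.07831.
[in] = 9.77 / 0.07831 = 124.8 mmol/L.

120 mmol/L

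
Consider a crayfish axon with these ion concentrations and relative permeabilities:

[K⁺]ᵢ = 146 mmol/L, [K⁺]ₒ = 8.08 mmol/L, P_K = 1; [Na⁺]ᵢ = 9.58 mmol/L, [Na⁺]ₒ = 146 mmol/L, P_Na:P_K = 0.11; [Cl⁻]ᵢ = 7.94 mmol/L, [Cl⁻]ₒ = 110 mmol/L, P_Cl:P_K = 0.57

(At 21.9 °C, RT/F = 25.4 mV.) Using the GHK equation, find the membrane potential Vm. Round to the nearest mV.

-51 mV

Vm = 25.4 · ln[(Σ P·[cation]ₒ + Σ P·[anion]ᵢ) / (Σ P·[cation]ᵢ + Σ P·[anion]ₒ)]
Numerator = 1×8.08 + 0.11×146 + 0.57×7.94 = 28.67
Denominator = 1×146 + 0.11×9.58 + 0.57×110 = 209.8
Vm = 25.4 · ln(0.13666) = 25.4 × (-1.9902) = -50.55 mV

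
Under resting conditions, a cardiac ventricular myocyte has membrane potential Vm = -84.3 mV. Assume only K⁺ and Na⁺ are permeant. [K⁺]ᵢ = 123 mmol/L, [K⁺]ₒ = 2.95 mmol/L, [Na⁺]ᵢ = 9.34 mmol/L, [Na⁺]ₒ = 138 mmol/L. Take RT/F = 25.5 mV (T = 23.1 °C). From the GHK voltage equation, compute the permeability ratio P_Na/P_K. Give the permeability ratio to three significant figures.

0.0113

Let α = P_Na/P_K. GHK: Vm = 25.5·ln[(Kₒ + α·Naₒ)/(Kᵢ + α·Naᵢ)].
e^(Vm/25.5) = e^(-84.3/25.5) = 0.036667
So 0.036667·(Kᵢ + α·Naᵢ) = Kₒ + α·Naₒ → α = (0.036667·123.0 − 2.95) / (138.0 − 0.036667·9.34)
α = (4.51 − 2.95) / (138.0 − 0.3425) = 1.56/137.7 = 0.01133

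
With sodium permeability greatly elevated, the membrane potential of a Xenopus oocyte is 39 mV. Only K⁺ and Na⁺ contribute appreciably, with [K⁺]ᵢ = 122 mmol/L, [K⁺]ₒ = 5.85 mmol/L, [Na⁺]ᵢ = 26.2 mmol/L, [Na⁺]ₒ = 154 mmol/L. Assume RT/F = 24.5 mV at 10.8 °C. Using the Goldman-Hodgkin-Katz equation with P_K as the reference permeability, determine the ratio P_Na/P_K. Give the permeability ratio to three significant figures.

Let α = P_Na/P_K. GHK: Vm = 24.5·ln[(Kₒ + α·Naₒ)/(Kᵢ + α·Naᵢ)].
e^(Vm/24.5) = e^(39.0/24.5) = 4.9128
So 4.9128·(Kᵢ + α·Naᵢ) = Kₒ + α·Naₒ → α = (4.9128·122.0 − 5.85) / (154.0 − 4.9128·26.2)
α = (599.4 − 5.85) / (154.0 − 128.7) = 593.5/25.29 = 23.47

23.5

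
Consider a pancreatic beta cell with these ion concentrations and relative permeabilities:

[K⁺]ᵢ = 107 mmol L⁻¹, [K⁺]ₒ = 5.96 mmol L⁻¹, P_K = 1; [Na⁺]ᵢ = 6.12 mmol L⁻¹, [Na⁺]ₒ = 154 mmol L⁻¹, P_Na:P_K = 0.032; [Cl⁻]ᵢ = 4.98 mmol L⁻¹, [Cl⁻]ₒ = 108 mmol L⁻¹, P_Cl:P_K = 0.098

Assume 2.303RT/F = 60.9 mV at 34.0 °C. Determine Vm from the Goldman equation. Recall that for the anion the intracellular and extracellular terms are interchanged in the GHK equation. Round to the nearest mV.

-62 mV

Vm = 60.9 · log₁₀[(Σ P·[cation]ₒ + Σ P·[anion]ᵢ) / (Σ P·[cation]ᵢ + Σ P·[anion]ₒ)]
Numerator = 1×5.96 + 0.032×154 + 0.098×4.98 = 11.38
Denominator = 1×107 + 0.032×6.12 + 0.098×108 = 117.8
Vm = 60.9 · log₁₀(0.096587) = 60.9 × (-1.0151) = -61.82 mV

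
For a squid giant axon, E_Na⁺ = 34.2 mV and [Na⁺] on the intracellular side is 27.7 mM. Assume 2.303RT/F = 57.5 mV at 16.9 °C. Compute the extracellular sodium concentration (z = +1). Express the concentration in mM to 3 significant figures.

109 mM

Nernst: E = (57.5/1) · log₁₀([out]/[in]), so log₁₀([out]/[in]) = 34.2 × 1 / 57.5 = 0.5948.
[out]/[in] = 10^(0.5948) = 3.934.
[out] = 3.934 × 27.7 = 109 mM.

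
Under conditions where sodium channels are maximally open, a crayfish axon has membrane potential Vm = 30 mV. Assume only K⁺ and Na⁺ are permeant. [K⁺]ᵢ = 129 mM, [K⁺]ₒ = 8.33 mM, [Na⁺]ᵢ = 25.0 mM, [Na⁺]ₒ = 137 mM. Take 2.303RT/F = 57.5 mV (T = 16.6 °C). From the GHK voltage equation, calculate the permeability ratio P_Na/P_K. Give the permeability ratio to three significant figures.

Let α = P_Na/P_K. GHK: Vm = 57.5·log₁₀[(Kₒ + α·Naₒ)/(Kᵢ + α·Naᵢ)].
10^(Vm/57.5) = 10^(30.0/57.5) = 3.3246
So 3.3246·(Kᵢ + α·Naᵢ) = Kₒ + α·Naₒ → α = (3.3246·129.0 − 8.33) / (137.0 − 3.3246·25.0)
α = (428.9 − 8.33) / (137.0 − 83.11) = 420.5/53.89 = 7.804

7.80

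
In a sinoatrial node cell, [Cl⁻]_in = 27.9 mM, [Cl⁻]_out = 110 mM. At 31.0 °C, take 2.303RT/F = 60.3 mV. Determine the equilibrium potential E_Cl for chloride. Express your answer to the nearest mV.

-36 mV

E = (60.3/z) · log₁₀([Cl⁻]_out/[Cl⁻]_in) with z = -1.
For an anion, dividing by z = -1 reverses the sign.
= (60.3/-1) · log₁₀(110/27.9) = -60.30 · log₁₀(3.943)
= -60.30 · (0.5958) = -35.93 mV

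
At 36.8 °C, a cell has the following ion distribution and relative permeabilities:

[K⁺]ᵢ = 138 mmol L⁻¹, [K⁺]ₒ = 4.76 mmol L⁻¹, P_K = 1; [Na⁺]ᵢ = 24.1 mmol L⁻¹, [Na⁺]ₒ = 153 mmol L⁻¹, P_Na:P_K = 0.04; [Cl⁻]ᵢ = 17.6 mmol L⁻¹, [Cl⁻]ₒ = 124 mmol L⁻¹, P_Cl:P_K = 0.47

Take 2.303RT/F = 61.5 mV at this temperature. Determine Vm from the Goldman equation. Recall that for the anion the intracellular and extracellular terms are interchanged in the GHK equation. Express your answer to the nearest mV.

-62 mV

Vm = 61.5 · log₁₀[(Σ P·[cation]ₒ + Σ P·[anion]ᵢ) / (Σ P·[cation]ᵢ + Σ P·[anion]ₒ)]
Numerator = 1×4.76 + 0.04×153 + 0.47×17.6 = 19.15
Denominator = 1×138 + 0.04×24.1 + 0.47×124 = 197.2
Vm = 61.5 · log₁₀(0.097098) = 61.5 × (-1.0128) = -62.29 mV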